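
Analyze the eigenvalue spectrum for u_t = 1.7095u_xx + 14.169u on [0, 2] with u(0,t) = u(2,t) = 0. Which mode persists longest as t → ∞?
Eigenvalues: λₙ = 1.7095n²π²/2² - 14.169.
First three modes:
  n=1: λ₁ = 1.7095π²/2² - 14.169 ≈ -9.951
  n=2: λ₂ = 6.838π²/2² - 14.169 ≈ 2.703
  n=3: λ₃ = 15.3855π²/2² - 14.169 ≈ 23.793
Since 1.7095π²/2² ≈ 4.218 < 14.169, λ₁ < 0.
The n=1 mode grows fastest (−λₙ is largest for n=1) → dominates.
Asymptotic: u ~ c₁ sin(πx/2) e^{9.951t} (exponential growth at rate −λ₁ ≈ 9.951).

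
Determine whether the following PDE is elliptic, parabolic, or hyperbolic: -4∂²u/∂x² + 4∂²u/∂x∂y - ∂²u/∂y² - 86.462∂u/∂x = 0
Coefficients: A = -4, B = 4, C = -1. B² - 4AC = 0, which is zero, so the equation is parabolic.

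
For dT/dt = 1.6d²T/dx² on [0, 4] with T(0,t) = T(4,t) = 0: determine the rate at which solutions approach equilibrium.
Eigenvalues: λₙ = 1.6n²π²/4².
First three modes:
  n=1: λ₁ = 1.6π²/4² ≈ 0.987
  n=2: λ₂ = 6.4π²/4² ≈ 3.948 (4× faster decay)
  n=3: λ₃ = 14.4π²/4² ≈ 8.883 (9× faster decay)
As t → ∞, higher modes decay exponentially faster. The n=1 mode dominates: T ~ c₁ sin(πx/4) e^{-λ₁t}.
Decay rate: λ₁ = 1.6π²/4² ≈ 0.987.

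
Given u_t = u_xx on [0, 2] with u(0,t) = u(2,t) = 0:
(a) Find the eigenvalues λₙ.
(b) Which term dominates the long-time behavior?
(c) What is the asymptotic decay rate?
Eigenvalues: λₙ = n²π²/2².
First three modes:
  n=1: λ₁ = π²/2² ≈ 2.467
  n=2: λ₂ = 4π²/2² ≈ 9.87 (4× faster decay)
  n=3: λ₃ = 9π²/2² ≈ 22.207 (9× faster decay)
As t → ∞, higher modes decay exponentially faster. The n=1 mode dominates: u ~ c₁ sin(πx/2) e^{-λ₁t}.
Decay rate: λ₁ = π²/2² ≈ 2.467.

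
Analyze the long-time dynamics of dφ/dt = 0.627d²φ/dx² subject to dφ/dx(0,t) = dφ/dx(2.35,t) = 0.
Long-time behavior: φ → constant (steady state). Heat is conserved (no flux at boundaries); solution approaches the spatial average.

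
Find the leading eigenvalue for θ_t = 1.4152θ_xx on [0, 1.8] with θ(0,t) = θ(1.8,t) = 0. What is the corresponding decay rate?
Eigenvalues: λₙ = 1.4152n²π²/1.8².
First three modes:
  n=1: λ₁ = 1.4152π²/1.8² ≈ 4.311
  n=2: λ₂ = 5.6608π²/1.8² ≈ 17.244 (4× faster decay)
  n=3: λ₃ = 12.7368π²/1.8² ≈ 38.799 (9× faster decay)
As t → ∞, higher modes decay exponentially faster. The n=1 mode dominates: θ ~ c₁ sin(πx/1.8) e^{-λ₁t}.
Decay rate: λ₁ = 1.4152π²/1.8² ≈ 4.311.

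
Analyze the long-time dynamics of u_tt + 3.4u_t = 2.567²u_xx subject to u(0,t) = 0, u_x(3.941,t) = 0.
Long-time behavior: u → 0. Damping (γ=3.4) dissipates energy; oscillations decay exponentially.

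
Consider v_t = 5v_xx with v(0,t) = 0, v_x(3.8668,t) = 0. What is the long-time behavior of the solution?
As t → ∞, v → 0. Heat escapes through the Dirichlet boundary.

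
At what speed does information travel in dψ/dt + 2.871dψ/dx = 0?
Speed = 2.871. Information travels along x - 2.871t = const (rightward).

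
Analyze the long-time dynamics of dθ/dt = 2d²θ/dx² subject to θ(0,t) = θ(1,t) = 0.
Long-time behavior: θ → 0. Heat diffuses out through both boundaries.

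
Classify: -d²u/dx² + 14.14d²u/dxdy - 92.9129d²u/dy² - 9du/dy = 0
Elliptic (discriminant = -171.712).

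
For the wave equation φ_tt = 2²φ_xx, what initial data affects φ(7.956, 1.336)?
Domain of dependence: [5.284, 10.628]. Signals travel at speed 2, so data within |x - 7.956| ≤ 2·1.336 = 2.672 can reach the point.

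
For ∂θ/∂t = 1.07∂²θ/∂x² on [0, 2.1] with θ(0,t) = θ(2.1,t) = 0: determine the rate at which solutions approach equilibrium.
Eigenvalues: λₙ = 1.07n²π²/2.1².
First three modes:
  n=1: λ₁ = 1.07π²/2.1² ≈ 2.395
  n=2: λ₂ = 4.28π²/2.1² ≈ 9.579 (4× faster decay)
  n=3: λ₃ = 9.63π²/2.1² ≈ 21.552 (9× faster decay)
As t → ∞, higher modes decay exponentially faster. The n=1 mode dominates: θ ~ c₁ sin(πx/2.1) e^{-λ₁t}.
Decay rate: λ₁ = 1.07π²/2.1² ≈ 2.395.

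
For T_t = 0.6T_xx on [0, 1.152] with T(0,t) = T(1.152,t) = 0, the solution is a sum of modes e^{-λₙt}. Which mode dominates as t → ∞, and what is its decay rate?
Eigenvalues: λₙ = 0.6n²π²/1.152².
First three modes:
  n=1: λ₁ = 0.6π²/1.152² ≈ 4.462
  n=2: λ₂ = 2.4π²/1.152² ≈ 17.849 (4× faster decay)
  n=3: λ₃ = 5.4π²/1.152² ≈ 40.16 (9× faster decay)
As t → ∞, higher modes decay exponentially faster. The n=1 mode dominates: T ~ c₁ sin(πx/1.152) e^{-λ₁t}.
Decay rate: λ₁ = 0.6π²/1.152² ≈ 4.462.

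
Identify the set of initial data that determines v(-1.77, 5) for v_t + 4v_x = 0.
A single point: x = -21.77. The characteristic through (-1.77, 5) is x - 4t = const, so x = -1.77 - 4·5 = -21.77.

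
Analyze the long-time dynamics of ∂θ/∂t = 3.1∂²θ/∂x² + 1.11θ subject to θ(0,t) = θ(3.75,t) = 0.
Long-time behavior: θ → 0. Diffusion dominates reaction (r=1.11 < κπ²/L²≈2.18); solution decays.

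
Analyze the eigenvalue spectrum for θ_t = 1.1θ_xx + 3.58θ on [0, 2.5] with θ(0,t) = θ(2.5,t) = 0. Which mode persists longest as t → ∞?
Eigenvalues: λₙ = 1.1n²π²/2.5² - 3.58.
First three modes:
  n=1: λ₁ = 1.1π²/2.5² - 3.58 ≈ -1.843
  n=2: λ₂ = 4.4π²/2.5² - 3.58 ≈ 3.368
  n=3: λ₃ = 9.9π²/2.5² - 3.58 ≈ 12.053
Since 1.1π²/2.5² ≈ 1.737 < 3.58, λ₁ < 0.
The n=1 mode grows fastest (−λₙ is largest for n=1) → dominates.
Asymptotic: θ ~ c₁ sin(πx/2.5) e^{1.843t} (exponential growth at rate −λ₁ ≈ 1.843).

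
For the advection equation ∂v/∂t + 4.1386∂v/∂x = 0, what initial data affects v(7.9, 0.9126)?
A single point: x = 4.12311364. The characteristic through (7.9, 0.9126) is x - 4.1386t = const, so x = 7.9 - 4.1386·0.9126 = 4.12311364.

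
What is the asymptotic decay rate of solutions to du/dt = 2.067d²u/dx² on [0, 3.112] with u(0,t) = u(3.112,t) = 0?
Eigenvalues: λₙ = 2.067n²π²/3.112².
First three modes:
  n=1: λ₁ = 2.067π²/3.112² ≈ 2.106
  n=2: λ₂ = 8.268π²/3.112² ≈ 8.426 (4× faster decay)
  n=3: λ₃ = 18.603π²/3.112² ≈ 18.958 (9× faster decay)
As t → ∞, higher modes decay exponentially faster. The n=1 mode dominates: u ~ c₁ sin(πx/3.112) e^{-λ₁t}.
Decay rate: λ₁ = 2.067π²/3.112² ≈ 2.106.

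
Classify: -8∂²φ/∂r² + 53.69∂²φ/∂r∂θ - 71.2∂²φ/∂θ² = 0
Hyperbolic (discriminant = 604.2161).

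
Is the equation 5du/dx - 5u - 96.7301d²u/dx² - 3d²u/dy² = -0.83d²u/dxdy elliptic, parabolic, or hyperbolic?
Rewriting in standard form: -96.7301d²u/dx² + 0.83d²u/dxdy - 3d²u/dy² + 5du/dx - 5u = 0. Computing B² - 4AC with A = -96.7301, B = 0.83, C = -3: discriminant = -1160.0723 (negative). Answer: elliptic.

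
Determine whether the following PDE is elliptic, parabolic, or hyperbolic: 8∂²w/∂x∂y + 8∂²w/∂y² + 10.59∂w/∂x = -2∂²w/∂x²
Rewriting in standard form: 2∂²w/∂x² + 8∂²w/∂x∂y + 8∂²w/∂y² + 10.59∂w/∂x = 0. Coefficients: A = 2, B = 8, C = 8. B² - 4AC = 0, which is zero, so the equation is parabolic.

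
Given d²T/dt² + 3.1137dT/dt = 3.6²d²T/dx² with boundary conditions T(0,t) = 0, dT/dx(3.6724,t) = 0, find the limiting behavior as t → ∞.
T → 0. Damping (γ=3.1137) dissipates energy; oscillations decay exponentially.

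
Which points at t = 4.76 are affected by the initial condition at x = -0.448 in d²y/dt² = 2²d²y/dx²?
Domain of influence: [-9.968, 9.072]. Data at x = -0.448 spreads outward at speed 2.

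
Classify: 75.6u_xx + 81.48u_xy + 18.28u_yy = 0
Hyperbolic (discriminant = 1111.1184).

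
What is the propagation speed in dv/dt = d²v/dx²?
Infinite. The heat equation is parabolic, not hyperbolic, so disturbances propagate instantly.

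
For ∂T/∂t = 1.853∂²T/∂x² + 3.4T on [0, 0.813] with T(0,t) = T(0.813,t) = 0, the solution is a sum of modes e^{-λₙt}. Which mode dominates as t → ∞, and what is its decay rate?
Eigenvalues: λₙ = 1.853n²π²/0.813² - 3.4.
First three modes:
  n=1: λ₁ = 1.853π²/0.813² - 3.4 ≈ 24.269
  n=2: λ₂ = 7.412π²/0.813² - 3.4 ≈ 107.276
  n=3: λ₃ = 16.677π²/0.813² - 3.4 ≈ 245.621
Since 1.853π²/0.813² ≈ 27.669 > 3.4, all λₙ > 0.
The n=1 mode decays slowest → dominates as t → ∞.
Asymptotic: T ~ c₁ sin(πx/0.813) e^{-λ₁t} with decay rate λ₁ ≈ 24.269.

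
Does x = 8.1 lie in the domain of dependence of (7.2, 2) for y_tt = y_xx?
Yes. The domain of dependence is [5.2, 9.2], and 8.1 ∈ [5.2, 9.2].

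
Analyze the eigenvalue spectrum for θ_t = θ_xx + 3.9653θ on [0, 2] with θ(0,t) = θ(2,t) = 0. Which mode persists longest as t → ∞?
Eigenvalues: λₙ = n²π²/2² - 3.9653.
First three modes:
  n=1: λ₁ = π²/2² - 3.9653 ≈ -1.498
  n=2: λ₂ = 4π²/2² - 3.9653 ≈ 5.904
  n=3: λ₃ = 9π²/2² - 3.9653 ≈ 18.241
Since π²/2² ≈ 2.467 < 3.9653, λ₁ < 0.
The n=1 mode grows fastest (−λₙ is largest for n=1) → dominates.
Asymptotic: θ ~ c₁ sin(πx/2) e^{1.498t} (exponential growth at rate −λ₁ ≈ 1.498).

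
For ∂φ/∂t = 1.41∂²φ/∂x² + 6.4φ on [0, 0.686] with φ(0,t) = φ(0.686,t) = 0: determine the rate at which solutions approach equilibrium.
Eigenvalues: λₙ = 1.41n²π²/0.686² - 6.4.
First three modes:
  n=1: λ₁ = 1.41π²/0.686² - 6.4 ≈ 23.171
  n=2: λ₂ = 5.64π²/0.686² - 6.4 ≈ 111.885
  n=3: λ₃ = 12.69π²/0.686² - 6.4 ≈ 259.742
Since 1.41π²/0.686² ≈ 29.571 > 6.4, all λₙ > 0.
The n=1 mode decays slowest → dominates as t → ∞.
Asymptotic: φ ~ c₁ sin(πx/0.686) e^{-λ₁t} with decay rate λ₁ ≈ 23.171.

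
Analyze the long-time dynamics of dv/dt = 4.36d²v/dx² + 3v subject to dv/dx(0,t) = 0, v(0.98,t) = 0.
Long-time behavior: v → 0. Diffusion dominates reaction (r=3 < κπ²/(4L²)≈11.2); solution decays.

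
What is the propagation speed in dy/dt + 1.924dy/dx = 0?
Speed = 1.924. Information travels along x - 1.924t = const (rightward).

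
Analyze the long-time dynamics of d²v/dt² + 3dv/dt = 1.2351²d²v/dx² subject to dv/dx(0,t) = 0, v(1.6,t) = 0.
Long-time behavior: v → 0. Damping (γ=3) dissipates energy; oscillations decay exponentially.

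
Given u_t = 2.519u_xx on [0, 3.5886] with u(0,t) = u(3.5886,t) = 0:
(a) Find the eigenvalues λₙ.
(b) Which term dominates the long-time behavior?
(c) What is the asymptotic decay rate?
Eigenvalues: λₙ = 2.519n²π²/3.5886².
First three modes:
  n=1: λ₁ = 2.519π²/3.5886² ≈ 1.931
  n=2: λ₂ = 10.076π²/3.5886² ≈ 7.722 (4× faster decay)
  n=3: λ₃ = 22.671π²/3.5886² ≈ 17.375 (9× faster decay)
As t → ∞, higher modes decay exponentially faster. The n=1 mode dominates: u ~ c₁ sin(πx/3.5886) e^{-λ₁t}.
Decay rate: λ₁ = 2.519π²/3.5886² ≈ 1.931.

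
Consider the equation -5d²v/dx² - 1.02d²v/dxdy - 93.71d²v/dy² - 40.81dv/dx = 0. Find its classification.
Elliptic. (A = -5, B = -1.02, C = -93.71 gives B² - 4AC = -1873.1596.)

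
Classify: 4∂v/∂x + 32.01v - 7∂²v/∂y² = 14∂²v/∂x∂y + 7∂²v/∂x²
Rewriting in standard form: -7∂²v/∂x² - 14∂²v/∂x∂y - 7∂²v/∂y² + 4∂v/∂x + 32.01v = 0. Parabolic (discriminant = 0).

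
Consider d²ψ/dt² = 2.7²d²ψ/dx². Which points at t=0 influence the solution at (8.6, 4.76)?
Domain of dependence: [-4.252, 21.452]. Signals travel at speed 2.7, so data within |x - 8.6| ≤ 2.7·4.76 = 12.852 can reach the point.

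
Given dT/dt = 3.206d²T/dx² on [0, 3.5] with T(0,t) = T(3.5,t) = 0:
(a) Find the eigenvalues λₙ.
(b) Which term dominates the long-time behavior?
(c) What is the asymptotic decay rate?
Eigenvalues: λₙ = 3.206n²π²/3.5².
First three modes:
  n=1: λ₁ = 3.206π²/3.5² ≈ 2.583
  n=2: λ₂ = 12.824π²/3.5² ≈ 10.332 (4× faster decay)
  n=3: λ₃ = 28.854π²/3.5² ≈ 23.247 (9× faster decay)
As t → ∞, higher modes decay exponentially faster. The n=1 mode dominates: T ~ c₁ sin(πx/3.5) e^{-λ₁t}.
Decay rate: λ₁ = 3.206π²/3.5² ≈ 2.583.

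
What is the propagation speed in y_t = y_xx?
Infinite. The heat equation is parabolic, not hyperbolic, so disturbances propagate instantly.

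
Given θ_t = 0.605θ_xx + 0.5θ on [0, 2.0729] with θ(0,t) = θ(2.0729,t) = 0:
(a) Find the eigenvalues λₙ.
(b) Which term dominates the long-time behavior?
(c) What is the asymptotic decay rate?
Eigenvalues: λₙ = 0.605n²π²/2.0729² - 0.5.
First three modes:
  n=1: λ₁ = 0.605π²/2.0729² - 0.5 ≈ 0.89
  n=2: λ₂ = 2.42π²/2.0729² - 0.5 ≈ 5.059
  n=3: λ₃ = 5.445π²/2.0729² - 0.5 ≈ 12.007
Since 0.605π²/2.0729² ≈ 1.39 > 0.5, all λₙ > 0.
The n=1 mode decays slowest → dominates as t → ∞.
Asymptotic: θ ~ c₁ sin(πx/2.0729) e^{-λ₁t} with decay rate λ₁ ≈ 0.89.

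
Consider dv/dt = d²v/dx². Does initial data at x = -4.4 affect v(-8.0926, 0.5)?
Yes, for any finite x. The heat equation has infinite propagation speed, so all initial data affects all points at any t > 0.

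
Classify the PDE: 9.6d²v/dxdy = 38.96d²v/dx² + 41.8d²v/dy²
Rewriting in standard form: -38.96d²v/dx² + 9.6d²v/dxdy - 41.8d²v/dy² = 0. A = -38.96, B = 9.6, C = -41.8. Discriminant B² - 4AC = -6421.952. Since -6421.952 < 0, elliptic.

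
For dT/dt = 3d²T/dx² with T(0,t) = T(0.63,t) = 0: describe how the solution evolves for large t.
T → 0. Heat diffuses out through both boundaries.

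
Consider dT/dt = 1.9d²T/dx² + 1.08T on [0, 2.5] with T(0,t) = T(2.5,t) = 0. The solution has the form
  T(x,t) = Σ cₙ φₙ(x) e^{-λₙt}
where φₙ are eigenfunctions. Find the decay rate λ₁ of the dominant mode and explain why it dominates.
Eigenvalues: λₙ = 1.9n²π²/2.5² - 1.08.
First three modes:
  n=1: λ₁ = 1.9π²/2.5² - 1.08 ≈ 1.92
  n=2: λ₂ = 7.6π²/2.5² - 1.08 ≈ 10.921
  n=3: λ₃ = 17.1π²/2.5² - 1.08 ≈ 25.923
Since 1.9π²/2.5² ≈ 3 > 1.08, all λₙ > 0.
The n=1 mode decays slowest → dominates as t → ∞.
Asymptotic: T ~ c₁ sin(πx/2.5) e^{-λ₁t} with decay rate λ₁ ≈ 1.92.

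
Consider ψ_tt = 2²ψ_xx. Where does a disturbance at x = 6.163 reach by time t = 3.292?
Domain of influence: [-0.421, 12.747]. Data at x = 6.163 spreads outward at speed 2.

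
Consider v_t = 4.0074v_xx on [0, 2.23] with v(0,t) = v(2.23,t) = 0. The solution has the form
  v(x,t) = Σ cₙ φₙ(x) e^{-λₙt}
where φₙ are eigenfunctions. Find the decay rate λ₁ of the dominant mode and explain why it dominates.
Eigenvalues: λₙ = 4.0074n²π²/2.23².
First three modes:
  n=1: λ₁ = 4.0074π²/2.23² ≈ 7.953
  n=2: λ₂ = 16.0296π²/2.23² ≈ 31.814 (4× faster decay)
  n=3: λ₃ = 36.0666π²/2.23² ≈ 71.581 (9× faster decay)
As t → ∞, higher modes decay exponentially faster. The n=1 mode dominates: v ~ c₁ sin(πx/2.23) e^{-λ₁t}.
Decay rate: λ₁ = 4.0074π²/2.23² ≈ 7.953.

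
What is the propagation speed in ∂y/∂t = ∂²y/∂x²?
Infinite. The heat equation is parabolic, not hyperbolic, so disturbances propagate instantly.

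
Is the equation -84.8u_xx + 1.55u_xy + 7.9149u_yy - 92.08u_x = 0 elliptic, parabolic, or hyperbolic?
Computing B² - 4AC with A = -84.8, B = 1.55, C = 7.9149: discriminant = 2687.13658 (positive). Answer: hyperbolic.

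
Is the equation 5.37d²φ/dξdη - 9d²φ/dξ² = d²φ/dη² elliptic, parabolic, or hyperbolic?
Rewriting in standard form: -9d²φ/dξ² + 5.37d²φ/dξdη - d²φ/dη² = 0. Computing B² - 4AC with A = -9, B = 5.37, C = -1: discriminant = -7.1631 (negative). Answer: elliptic.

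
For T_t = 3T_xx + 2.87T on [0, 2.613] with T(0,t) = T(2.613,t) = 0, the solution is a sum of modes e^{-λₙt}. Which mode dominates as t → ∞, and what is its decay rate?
Eigenvalues: λₙ = 3n²π²/2.613² - 2.87.
First three modes:
  n=1: λ₁ = 3π²/2.613² - 2.87 ≈ 1.467
  n=2: λ₂ = 12π²/2.613² - 2.87 ≈ 14.476
  n=3: λ₃ = 27π²/2.613² - 2.87 ≈ 36.159
Since 3π²/2.613² ≈ 4.337 > 2.87, all λₙ > 0.
The n=1 mode decays slowest → dominates as t → ∞.
Asymptotic: T ~ c₁ sin(πx/2.613) e^{-λ₁t} with decay rate λ₁ ≈ 1.467.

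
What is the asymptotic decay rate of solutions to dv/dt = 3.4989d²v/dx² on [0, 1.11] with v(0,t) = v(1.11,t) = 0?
Eigenvalues: λₙ = 3.4989n²π²/1.11².
First three modes:
  n=1: λ₁ = 3.4989π²/1.11² ≈ 28.028
  n=2: λ₂ = 13.9956π²/1.11² ≈ 112.11 (4× faster decay)
  n=3: λ₃ = 31.4901π²/1.11² ≈ 252.248 (9× faster decay)
As t → ∞, higher modes decay exponentially faster. The n=1 mode dominates: v ~ c₁ sin(πx/1.11) e^{-λ₁t}.
Decay rate: λ₁ = 3.4989π²/1.11² ≈ 28.028.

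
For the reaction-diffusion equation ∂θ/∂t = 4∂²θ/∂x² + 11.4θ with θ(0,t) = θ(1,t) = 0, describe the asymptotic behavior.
θ → 0. Diffusion dominates reaction (r=11.4 < κπ²/L²≈39.48); solution decays.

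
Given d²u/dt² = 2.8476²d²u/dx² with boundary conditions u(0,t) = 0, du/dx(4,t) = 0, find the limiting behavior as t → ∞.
u oscillates (no decay). Energy is conserved; the solution oscillates indefinitely as standing waves.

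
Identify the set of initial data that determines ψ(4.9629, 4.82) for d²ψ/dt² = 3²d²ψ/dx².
Domain of dependence: [-9.4971, 19.4229]. Signals travel at speed 3, so data within |x - 4.9629| ≤ 3·4.82 = 14.46 can reach the point.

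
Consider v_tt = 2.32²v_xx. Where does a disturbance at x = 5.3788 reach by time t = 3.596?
Domain of influence: [-2.96392, 13.72152]. Data at x = 5.3788 spreads outward at speed 2.32.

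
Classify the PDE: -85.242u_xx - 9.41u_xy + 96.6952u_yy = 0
A = -85.242, B = -9.41, C = 96.6952. Discriminant B² - 4AC = 33058.5170536. Since 33058.5170536 > 0, hyperbolic.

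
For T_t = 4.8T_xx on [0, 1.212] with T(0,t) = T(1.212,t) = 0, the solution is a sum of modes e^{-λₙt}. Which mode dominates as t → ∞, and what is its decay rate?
Eigenvalues: λₙ = 4.8n²π²/1.212².
First three modes:
  n=1: λ₁ = 4.8π²/1.212² ≈ 32.25
  n=2: λ₂ = 19.2π²/1.212² ≈ 129.002 (4× faster decay)
  n=3: λ₃ = 43.2π²/1.212² ≈ 290.254 (9× faster decay)
As t → ∞, higher modes decay exponentially faster. The n=1 mode dominates: T ~ c₁ sin(πx/1.212) e^{-λ₁t}.
Decay rate: λ₁ = 4.8π²/1.212² ≈ 32.25.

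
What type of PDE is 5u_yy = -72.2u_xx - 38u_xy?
Rewriting in standard form: 72.2u_xx + 38u_xy + 5u_yy = 0. With A = 72.2, B = 38, C = 5, the discriminant is 0. This is a parabolic PDE.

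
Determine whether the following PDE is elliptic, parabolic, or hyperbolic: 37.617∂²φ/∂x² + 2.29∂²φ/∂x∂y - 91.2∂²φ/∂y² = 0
Coefficients: A = 37.617, B = 2.29, C = -91.2. B² - 4AC = 13727.9257, which is positive, so the equation is hyperbolic.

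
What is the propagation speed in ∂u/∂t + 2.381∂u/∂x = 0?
Speed = 2.381. Information travels along x - 2.381t = const (rightward).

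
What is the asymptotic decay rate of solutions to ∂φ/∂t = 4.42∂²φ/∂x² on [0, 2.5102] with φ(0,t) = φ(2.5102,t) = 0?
Eigenvalues: λₙ = 4.42n²π²/2.5102².
First three modes:
  n=1: λ₁ = 4.42π²/2.5102² ≈ 6.923
  n=2: λ₂ = 17.68π²/2.5102² ≈ 27.693 (4× faster decay)
  n=3: λ₃ = 39.78π²/2.5102² ≈ 62.309 (9× faster decay)
As t → ∞, higher modes decay exponentially faster. The n=1 mode dominates: φ ~ c₁ sin(πx/2.5102) e^{-λ₁t}.
Decay rate: λ₁ = 4.42π²/2.5102² ≈ 6.923.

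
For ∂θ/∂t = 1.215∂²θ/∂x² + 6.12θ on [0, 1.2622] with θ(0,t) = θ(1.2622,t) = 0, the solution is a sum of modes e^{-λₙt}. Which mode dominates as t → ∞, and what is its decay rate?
Eigenvalues: λₙ = 1.215n²π²/1.2622² - 6.12.
First three modes:
  n=1: λ₁ = 1.215π²/1.2622² - 6.12 ≈ 1.407
  n=2: λ₂ = 4.86π²/1.2622² - 6.12 ≈ 23.988
  n=3: λ₃ = 10.935π²/1.2622² - 6.12 ≈ 61.623
Since 1.215π²/1.2622² ≈ 7.527 > 6.12, all λₙ > 0.
The n=1 mode decays slowest → dominates as t → ∞.
Asymptotic: θ ~ c₁ sin(πx/1.2622) e^{-λ₁t} with decay rate λ₁ ≈ 1.407.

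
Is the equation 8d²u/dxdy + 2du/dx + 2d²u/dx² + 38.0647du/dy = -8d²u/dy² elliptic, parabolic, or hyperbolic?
Rewriting in standard form: 2d²u/dx² + 8d²u/dxdy + 8d²u/dy² + 2du/dx + 38.0647du/dy = 0. Computing B² - 4AC with A = 2, B = 8, C = 8: discriminant = 0 (zero). Answer: parabolic.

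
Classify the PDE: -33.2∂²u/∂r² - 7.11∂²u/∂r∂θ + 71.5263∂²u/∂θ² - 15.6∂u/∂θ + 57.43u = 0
A = -33.2, B = -7.11, C = 71.5263. Discriminant B² - 4AC = 9549.24474. Since 9549.24474 > 0, hyperbolic.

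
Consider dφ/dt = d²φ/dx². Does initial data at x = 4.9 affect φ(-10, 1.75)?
Yes, for any finite x. The heat equation has infinite propagation speed, so all initial data affects all points at any t > 0.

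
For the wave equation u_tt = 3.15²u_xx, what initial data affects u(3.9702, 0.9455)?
Domain of dependence: [0.991875, 6.948525]. Signals travel at speed 3.15, so data within |x - 3.9702| ≤ 3.15·0.9455 = 2.978325 can reach the point.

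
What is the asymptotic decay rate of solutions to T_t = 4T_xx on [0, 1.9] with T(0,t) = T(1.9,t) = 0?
Eigenvalues: λₙ = 4n²π²/1.9².
First three modes:
  n=1: λ₁ = 4π²/1.9² ≈ 10.936
  n=2: λ₂ = 16π²/1.9² ≈ 43.743 (4× faster decay)
  n=3: λ₃ = 36π²/1.9² ≈ 98.423 (9× faster decay)
As t → ∞, higher modes decay exponentially faster. The n=1 mode dominates: T ~ c₁ sin(πx/1.9) e^{-λ₁t}.
Decay rate: λ₁ = 4π²/1.9² ≈ 10.936.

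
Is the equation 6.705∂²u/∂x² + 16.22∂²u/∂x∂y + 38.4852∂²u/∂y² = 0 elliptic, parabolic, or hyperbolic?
Computing B² - 4AC with A = 6.705, B = 16.22, C = 38.4852: discriminant = -769.084664 (negative). Answer: elliptic.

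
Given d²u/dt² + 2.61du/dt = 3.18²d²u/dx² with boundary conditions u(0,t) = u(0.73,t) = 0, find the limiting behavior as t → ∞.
u → 0. Damping (γ=2.61) dissipates energy; oscillations decay exponentially.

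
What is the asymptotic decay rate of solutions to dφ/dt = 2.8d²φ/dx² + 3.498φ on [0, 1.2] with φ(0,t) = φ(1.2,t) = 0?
Eigenvalues: λₙ = 2.8n²π²/1.2² - 3.498.
First three modes:
  n=1: λ₁ = 2.8π²/1.2² - 3.498 ≈ 15.693
  n=2: λ₂ = 11.2π²/1.2² - 3.498 ≈ 73.266
  n=3: λ₃ = 25.2π²/1.2² - 3.498 ≈ 169.22
Since 2.8π²/1.2² ≈ 19.191 > 3.498, all λₙ > 0.
The n=1 mode decays slowest → dominates as t → ∞.
Asymptotic: φ ~ c₁ sin(πx/1.2) e^{-λ₁t} with decay rate λ₁ ≈ 15.693.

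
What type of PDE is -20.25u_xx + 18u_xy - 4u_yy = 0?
With A = -20.25, B = 18, C = -4, the discriminant is 0. This is a parabolic PDE.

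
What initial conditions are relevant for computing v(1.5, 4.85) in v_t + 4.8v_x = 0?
A single point: x = -21.78. The characteristic through (1.5, 4.85) is x - 4.8t = const, so x = 1.5 - 4.8·4.85 = -21.78.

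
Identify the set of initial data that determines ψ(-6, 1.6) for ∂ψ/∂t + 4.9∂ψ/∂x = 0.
A single point: x = -13.84. The characteristic through (-6, 1.6) is x - 4.9t = const, so x = -6 - 4.9·1.6 = -13.84.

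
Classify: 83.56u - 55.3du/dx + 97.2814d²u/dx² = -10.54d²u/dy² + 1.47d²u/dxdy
Rewriting in standard form: 97.2814d²u/dx² - 1.47d²u/dxdy + 10.54d²u/dy² - 55.3du/dx + 83.56u = 0. Elliptic (discriminant = -4099.222924).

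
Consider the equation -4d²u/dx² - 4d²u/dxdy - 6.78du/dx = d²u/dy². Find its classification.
Rewriting in standard form: -4d²u/dx² - 4d²u/dxdy - d²u/dy² - 6.78du/dx = 0. Parabolic. (A = -4, B = -4, C = -1 gives B² - 4AC = 0.)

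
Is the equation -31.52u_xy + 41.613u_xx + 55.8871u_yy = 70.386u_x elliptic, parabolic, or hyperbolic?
Rewriting in standard form: 41.613u_xx - 31.52u_xy + 55.8871u_yy - 70.386u_x = 0. Computing B² - 4AC with A = 41.613, B = -31.52, C = 55.8871: discriminant = -8309.0091692 (negative). Answer: elliptic.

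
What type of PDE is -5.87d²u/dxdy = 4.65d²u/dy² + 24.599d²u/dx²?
Rewriting in standard form: -24.599d²u/dx² - 5.87d²u/dxdy - 4.65d²u/dy² = 0. With A = -24.599, B = -5.87, C = -4.65, the discriminant is -423.0845. This is an elliptic PDE.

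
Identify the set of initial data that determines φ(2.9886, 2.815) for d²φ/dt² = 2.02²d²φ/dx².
Domain of dependence: [-2.6977, 8.6749]. Signals travel at speed 2.02, so data within |x - 2.9886| ≤ 2.02·2.815 = 5.6863 can reach the point.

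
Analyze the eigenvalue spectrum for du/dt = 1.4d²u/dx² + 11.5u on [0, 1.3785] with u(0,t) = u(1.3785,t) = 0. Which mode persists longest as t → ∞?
Eigenvalues: λₙ = 1.4n²π²/1.3785² - 11.5.
First three modes:
  n=1: λ₁ = 1.4π²/1.3785² - 11.5 ≈ -4.229
  n=2: λ₂ = 5.6π²/1.3785² - 11.5 ≈ 17.585
  n=3: λ₃ = 12.6π²/1.3785² - 11.5 ≈ 53.942
Since 1.4π²/1.3785² ≈ 7.271 < 11.5, λ₁ < 0.
The n=1 mode grows fastest (−λₙ is largest for n=1) → dominates.
Asymptotic: u ~ c₁ sin(πx/1.3785) e^{4.229t} (exponential growth at rate −λ₁ ≈ 4.229).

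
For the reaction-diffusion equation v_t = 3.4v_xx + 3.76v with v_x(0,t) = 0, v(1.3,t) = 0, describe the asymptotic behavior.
v → 0. Diffusion dominates reaction (r=3.76 < κπ²/(4L²)≈4.96); solution decays.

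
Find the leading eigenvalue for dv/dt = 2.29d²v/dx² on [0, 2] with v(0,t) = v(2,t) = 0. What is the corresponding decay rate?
Eigenvalues: λₙ = 2.29n²π²/2².
First three modes:
  n=1: λ₁ = 2.29π²/2² ≈ 5.65
  n=2: λ₂ = 9.16π²/2² ≈ 22.601 (4× faster decay)
  n=3: λ₃ = 20.61π²/2² ≈ 50.853 (9× faster decay)
As t → ∞, higher modes decay exponentially faster. The n=1 mode dominates: v ~ c₁ sin(πx/2) e^{-λ₁t}.
Decay rate: λ₁ = 2.29π²/2² ≈ 5.65.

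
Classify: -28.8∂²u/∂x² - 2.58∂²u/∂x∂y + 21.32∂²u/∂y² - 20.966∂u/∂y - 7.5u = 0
Hyperbolic (discriminant = 2462.7204).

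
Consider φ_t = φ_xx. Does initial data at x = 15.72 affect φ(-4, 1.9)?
Yes, for any finite x. The heat equation has infinite propagation speed, so all initial data affects all points at any t > 0.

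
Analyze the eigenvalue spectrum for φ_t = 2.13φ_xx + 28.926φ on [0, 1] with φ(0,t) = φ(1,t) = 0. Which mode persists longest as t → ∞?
Eigenvalues: λₙ = 2.13n²π²/1² - 28.926.
First three modes:
  n=1: λ₁ = 2.13π² - 28.926 ≈ -7.904
  n=2: λ₂ = 8.52π² - 28.926 ≈ 55.163
  n=3: λ₃ = 19.17π² - 28.926 ≈ 160.274
Since 2.13π² ≈ 21.022 < 28.926, λ₁ < 0.
The n=1 mode grows fastest (−λₙ is largest for n=1) → dominates.
Asymptotic: φ ~ c₁ sin(πx/1) e^{7.904t} (exponential growth at rate −λ₁ ≈ 7.904).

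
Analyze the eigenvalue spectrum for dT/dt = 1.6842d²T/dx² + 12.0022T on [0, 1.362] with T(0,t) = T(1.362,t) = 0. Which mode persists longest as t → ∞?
Eigenvalues: λₙ = 1.6842n²π²/1.362² - 12.0022.
First three modes:
  n=1: λ₁ = 1.6842π²/1.362² - 12.0022 ≈ -3.042
  n=2: λ₂ = 6.7368π²/1.362² - 12.0022 ≈ 23.84
  n=3: λ₃ = 15.1578π²/1.362² - 12.0022 ≈ 68.644
Since 1.6842π²/1.362² ≈ 8.961 < 12.0022, λ₁ < 0.
The n=1 mode grows fastest (−λₙ is largest for n=1) → dominates.
Asymptotic: T ~ c₁ sin(πx/1.362) e^{3.042t} (exponential growth at rate −λ₁ ≈ 3.042).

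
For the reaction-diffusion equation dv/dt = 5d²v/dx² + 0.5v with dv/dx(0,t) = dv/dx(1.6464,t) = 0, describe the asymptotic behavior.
v grows unboundedly. With Neumann BCs the constant mode has diffusion eigenvalue 0, so any r > 0 makes it grow like e^(0.5t); solution grows exponentially.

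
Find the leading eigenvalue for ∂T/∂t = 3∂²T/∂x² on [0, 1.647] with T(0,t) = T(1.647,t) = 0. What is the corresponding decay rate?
Eigenvalues: λₙ = 3n²π²/1.647².
First three modes:
  n=1: λ₁ = 3π²/1.647² ≈ 10.915
  n=2: λ₂ = 12π²/1.647² ≈ 43.661 (4× faster decay)
  n=3: λ₃ = 27π²/1.647² ≈ 98.237 (9× faster decay)
As t → ∞, higher modes decay exponentially faster. The n=1 mode dominates: T ~ c₁ sin(πx/1.647) e^{-λ₁t}.
Decay rate: λ₁ = 3π²/1.647² ≈ 10.915.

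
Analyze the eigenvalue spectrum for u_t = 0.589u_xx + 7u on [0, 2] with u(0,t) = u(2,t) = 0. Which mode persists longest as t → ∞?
Eigenvalues: λₙ = 0.589n²π²/2² - 7.
First three modes:
  n=1: λ₁ = 0.589π²/2² - 7 ≈ -5.547
  n=2: λ₂ = 2.356π²/2² - 7 ≈ -1.187
  n=3: λ₃ = 5.301π²/2² - 7 ≈ 6.08
Since 0.589π²/2² ≈ 1.453 < 7, λ₁ < 0.
The n=1 mode grows fastest (−λₙ is largest for n=1) → dominates.
Asymptotic: u ~ c₁ sin(πx/2) e^{5.547t} (exponential growth at rate −λ₁ ≈ 5.547).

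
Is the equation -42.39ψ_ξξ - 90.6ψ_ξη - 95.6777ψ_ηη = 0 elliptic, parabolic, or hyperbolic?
Computing B² - 4AC with A = -42.39, B = -90.6, C = -95.6777: discriminant = -8014.750812 (negative). Answer: elliptic.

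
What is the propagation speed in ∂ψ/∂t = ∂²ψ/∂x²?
Infinite. The heat equation is parabolic, not hyperbolic, so disturbances propagate instantly.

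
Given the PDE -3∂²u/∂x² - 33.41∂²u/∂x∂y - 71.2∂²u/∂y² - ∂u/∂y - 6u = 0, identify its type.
The second-order coefficients are A = -3, B = -33.41, C = -71.2. Since B² - 4AC = 261.8281 > 0, this is a hyperbolic PDE.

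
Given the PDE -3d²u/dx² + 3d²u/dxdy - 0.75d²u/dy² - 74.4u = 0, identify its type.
The second-order coefficients are A = -3, B = 3, C = -0.75. Since B² - 4AC = 0 = 0, this is a parabolic PDE.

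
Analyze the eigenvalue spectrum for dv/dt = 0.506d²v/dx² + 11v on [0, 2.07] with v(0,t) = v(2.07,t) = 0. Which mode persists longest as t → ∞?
Eigenvalues: λₙ = 0.506n²π²/2.07² - 11.
First three modes:
  n=1: λ₁ = 0.506π²/2.07² - 11 ≈ -9.835
  n=2: λ₂ = 2.024π²/2.07² - 11 ≈ -6.338
  n=3: λ₃ = 4.554π²/2.07² - 11 ≈ -0.511
Since 0.506π²/2.07² ≈ 1.165 < 11, λ₁ < 0.
The n=1 mode grows fastest (−λₙ is largest for n=1) → dominates.
Asymptotic: v ~ c₁ sin(πx/2.07) e^{9.835t} (exponential growth at rate −λ₁ ≈ 9.835).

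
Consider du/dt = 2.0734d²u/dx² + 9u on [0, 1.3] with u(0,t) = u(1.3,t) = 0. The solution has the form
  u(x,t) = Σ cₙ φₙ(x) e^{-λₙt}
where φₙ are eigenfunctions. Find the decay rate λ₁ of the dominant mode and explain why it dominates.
Eigenvalues: λₙ = 2.0734n²π²/1.3² - 9.
First three modes:
  n=1: λ₁ = 2.0734π²/1.3² - 9 ≈ 3.109
  n=2: λ₂ = 8.2936π²/1.3² - 9 ≈ 39.435
  n=3: λ₃ = 18.6606π²/1.3² - 9 ≈ 99.978
Since 2.0734π²/1.3² ≈ 12.109 > 9, all λₙ > 0.
The n=1 mode decays slowest → dominates as t → ∞.
Asymptotic: u ~ c₁ sin(πx/1.3) e^{-λ₁t} with decay rate λ₁ ≈ 3.109.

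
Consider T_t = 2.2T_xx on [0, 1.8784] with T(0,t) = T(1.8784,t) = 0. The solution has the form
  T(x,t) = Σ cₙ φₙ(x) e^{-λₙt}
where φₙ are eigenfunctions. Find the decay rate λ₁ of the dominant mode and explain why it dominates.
Eigenvalues: λₙ = 2.2n²π²/1.8784².
First three modes:
  n=1: λ₁ = 2.2π²/1.8784² ≈ 6.154
  n=2: λ₂ = 8.8π²/1.8784² ≈ 24.615 (4× faster decay)
  n=3: λ₃ = 19.8π²/1.8784² ≈ 55.385 (9× faster decay)
As t → ∞, higher modes decay exponentially faster. The n=1 mode dominates: T ~ c₁ sin(πx/1.8784) e^{-λ₁t}.
Decay rate: λ₁ = 2.2π²/1.8784² ≈ 6.154.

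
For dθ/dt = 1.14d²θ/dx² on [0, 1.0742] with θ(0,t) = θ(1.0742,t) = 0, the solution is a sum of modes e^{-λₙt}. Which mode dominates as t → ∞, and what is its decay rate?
Eigenvalues: λₙ = 1.14n²π²/1.0742².
First three modes:
  n=1: λ₁ = 1.14π²/1.0742² ≈ 9.751
  n=2: λ₂ = 4.56π²/1.0742² ≈ 39.003 (4× faster decay)
  n=3: λ₃ = 10.26π²/1.0742² ≈ 87.756 (9× faster decay)
As t → ∞, higher modes decay exponentially faster. The n=1 mode dominates: θ ~ c₁ sin(πx/1.0742) e^{-λ₁t}.
Decay rate: λ₁ = 1.14π²/1.0742² ≈ 9.751.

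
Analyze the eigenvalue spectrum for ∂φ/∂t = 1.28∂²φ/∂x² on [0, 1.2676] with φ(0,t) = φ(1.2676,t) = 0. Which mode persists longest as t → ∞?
Eigenvalues: λₙ = 1.28n²π²/1.2676².
First three modes:
  n=1: λ₁ = 1.28π²/1.2676² ≈ 7.862
  n=2: λ₂ = 5.12π²/1.2676² ≈ 31.449 (4× faster decay)
  n=3: λ₃ = 11.52π²/1.2676² ≈ 70.76 (9× faster decay)
As t → ∞, higher modes decay exponentially faster. The n=1 mode dominates: φ ~ c₁ sin(πx/1.2676) e^{-λ₁t}.
Decay rate: λ₁ = 1.28π²/1.2676² ≈ 7.862.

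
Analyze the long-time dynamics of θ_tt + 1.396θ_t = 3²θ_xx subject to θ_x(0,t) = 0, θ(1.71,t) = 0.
Long-time behavior: θ → 0. Damping (γ=1.396) dissipates energy; oscillations decay exponentially.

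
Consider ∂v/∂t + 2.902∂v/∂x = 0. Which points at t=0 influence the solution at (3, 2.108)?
A single point: x = -3.117416. The characteristic through (3, 2.108) is x - 2.902t = const, so x = 3 - 2.902·2.108 = -3.117416.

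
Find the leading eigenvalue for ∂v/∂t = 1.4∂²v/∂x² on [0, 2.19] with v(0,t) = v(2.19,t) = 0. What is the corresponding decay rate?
Eigenvalues: λₙ = 1.4n²π²/2.19².
First three modes:
  n=1: λ₁ = 1.4π²/2.19² ≈ 2.881
  n=2: λ₂ = 5.6π²/2.19² ≈ 11.524 (4× faster decay)
  n=3: λ₃ = 12.6π²/2.19² ≈ 25.929 (9× faster decay)
As t → ∞, higher modes decay exponentially faster. The n=1 mode dominates: v ~ c₁ sin(πx/2.19) e^{-λ₁t}.
Decay rate: λ₁ = 1.4π²/2.19² ≈ 2.881.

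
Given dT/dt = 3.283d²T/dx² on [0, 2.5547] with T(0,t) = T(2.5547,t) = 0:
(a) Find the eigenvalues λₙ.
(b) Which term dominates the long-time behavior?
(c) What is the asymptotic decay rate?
Eigenvalues: λₙ = 3.283n²π²/2.5547².
First three modes:
  n=1: λ₁ = 3.283π²/2.5547² ≈ 4.965
  n=2: λ₂ = 13.132π²/2.5547² ≈ 19.859 (4× faster decay)
  n=3: λ₃ = 29.547π²/2.5547² ≈ 44.682 (9× faster decay)
As t → ∞, higher modes decay exponentially faster. The n=1 mode dominates: T ~ c₁ sin(πx/2.5547) e^{-λ₁t}.
Decay rate: λ₁ = 3.283π²/2.5547² ≈ 4.965.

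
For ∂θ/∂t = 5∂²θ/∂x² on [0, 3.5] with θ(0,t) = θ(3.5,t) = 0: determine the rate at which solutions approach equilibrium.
Eigenvalues: λₙ = 5n²π²/3.5².
First three modes:
  n=1: λ₁ = 5π²/3.5² ≈ 4.028
  n=2: λ₂ = 20π²/3.5² ≈ 16.114 (4× faster decay)
  n=3: λ₃ = 45π²/3.5² ≈ 36.256 (9× faster decay)
As t → ∞, higher modes decay exponentially faster. The n=1 mode dominates: θ ~ c₁ sin(πx/3.5) e^{-λ₁t}.
Decay rate: λ₁ = 5π²/3.5² ≈ 4.028.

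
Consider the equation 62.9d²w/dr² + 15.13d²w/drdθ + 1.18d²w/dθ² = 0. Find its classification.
Elliptic. (A = 62.9, B = 15.13, C = 1.18 gives B² - 4AC = -67.9711.)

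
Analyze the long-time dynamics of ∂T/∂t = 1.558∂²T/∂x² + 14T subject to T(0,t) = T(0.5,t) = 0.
Long-time behavior: T → 0. Diffusion dominates reaction (r=14 < κπ²/L²≈61.51); solution decays.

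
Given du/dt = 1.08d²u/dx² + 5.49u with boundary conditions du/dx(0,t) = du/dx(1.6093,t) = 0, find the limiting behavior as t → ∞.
u grows unboundedly. With Neumann BCs the constant mode has diffusion eigenvalue 0, so any r > 0 makes it grow like e^(5.49t); solution grows exponentially.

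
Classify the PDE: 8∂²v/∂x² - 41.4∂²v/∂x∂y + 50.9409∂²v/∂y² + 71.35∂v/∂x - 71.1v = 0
A = 8, B = -41.4, C = 50.9409. Discriminant B² - 4AC = 83.8512. Since 83.8512 > 0, hyperbolic.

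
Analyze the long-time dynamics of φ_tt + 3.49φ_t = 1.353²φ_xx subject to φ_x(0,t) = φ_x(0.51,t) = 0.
Long-time behavior: φ → constant (steady state). Damping (γ=3.49) dissipates the nonconstant modes; with Neumann BCs the spatial average obeys M''+γM'=0 and tends to a finite limit.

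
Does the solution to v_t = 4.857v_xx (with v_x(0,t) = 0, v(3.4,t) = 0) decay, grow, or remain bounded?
v → 0. Heat escapes through the Dirichlet boundary.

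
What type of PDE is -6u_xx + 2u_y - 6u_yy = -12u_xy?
Rewriting in standard form: -6u_xx + 12u_xy - 6u_yy + 2u_y = 0. With A = -6, B = 12, C = -6, the discriminant is 0. This is a parabolic PDE.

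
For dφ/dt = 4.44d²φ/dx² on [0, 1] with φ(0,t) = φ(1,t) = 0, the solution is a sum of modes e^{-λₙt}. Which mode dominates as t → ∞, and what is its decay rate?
Eigenvalues: λₙ = 4.44n²π².
First three modes:
  n=1: λ₁ = 4.44π² ≈ 43.821
  n=2: λ₂ = 17.76π² ≈ 175.284 (4× faster decay)
  n=3: λ₃ = 39.96π² ≈ 394.389 (9× faster decay)
As t → ∞, higher modes decay exponentially faster. The n=1 mode dominates: φ ~ c₁ sin(πx) e^{-λ₁t}.
Decay rate: λ₁ = 4.44π² ≈ 43.821.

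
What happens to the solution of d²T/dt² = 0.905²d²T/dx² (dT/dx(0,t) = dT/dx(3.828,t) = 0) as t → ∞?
T oscillates about a mean that drifts linearly in t (generically unbounded; no decay). There is no damping, so the nonconstant modes persist as standing waves (energy conserved, no decay). But with Neumann conditions at both ends the constant mode has eigenvalue 0: the spatial mean M(t) of T satisfies M'' = 0, so M(t) = M(0) + M'(0)·t. Unless the initial velocity has zero mean (∫T_t(x,0)dx = 0), the solution grows linearly in t (unbounded, though not exponentially); if it does have zero mean, the solution stays bounded and simply oscillates.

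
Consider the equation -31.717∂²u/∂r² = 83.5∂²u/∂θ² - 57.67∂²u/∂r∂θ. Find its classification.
Rewriting in standard form: -31.717∂²u/∂r² + 57.67∂²u/∂r∂θ - 83.5∂²u/∂θ² = 0. Elliptic. (A = -31.717, B = 57.67, C = -83.5 gives B² - 4AC = -7267.6491.)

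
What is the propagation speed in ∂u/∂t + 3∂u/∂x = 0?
Speed = 3. Information travels along x - 3t = const (rightward).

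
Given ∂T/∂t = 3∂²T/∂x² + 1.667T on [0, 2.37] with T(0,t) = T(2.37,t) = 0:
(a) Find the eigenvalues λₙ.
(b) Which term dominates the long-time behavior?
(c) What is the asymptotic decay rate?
Eigenvalues: λₙ = 3n²π²/2.37² - 1.667.
First three modes:
  n=1: λ₁ = 3π²/2.37² - 1.667 ≈ 3.604
  n=2: λ₂ = 12π²/2.37² - 1.667 ≈ 19.419
  n=3: λ₃ = 27π²/2.37² - 1.667 ≈ 45.775
Since 3π²/2.37² ≈ 5.271 > 1.667, all λₙ > 0.
The n=1 mode decays slowest → dominates as t → ∞.
Asymptotic: T ~ c₁ sin(πx/2.37) e^{-λ₁t} with decay rate λ₁ ≈ 3.604.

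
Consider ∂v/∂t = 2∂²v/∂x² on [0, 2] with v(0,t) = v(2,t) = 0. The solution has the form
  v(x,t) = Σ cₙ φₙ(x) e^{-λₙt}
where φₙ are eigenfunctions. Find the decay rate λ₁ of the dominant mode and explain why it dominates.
Eigenvalues: λₙ = 2n²π²/2².
First three modes:
  n=1: λ₁ = 2π²/2² ≈ 4.935
  n=2: λ₂ = 8π²/2² ≈ 19.739 (4× faster decay)
  n=3: λ₃ = 18π²/2² ≈ 44.413 (9× faster decay)
As t → ∞, higher modes decay exponentially faster. The n=1 mode dominates: v ~ c₁ sin(πx/2) e^{-λ₁t}.
Decay rate: λ₁ = 2π²/2² ≈ 4.935.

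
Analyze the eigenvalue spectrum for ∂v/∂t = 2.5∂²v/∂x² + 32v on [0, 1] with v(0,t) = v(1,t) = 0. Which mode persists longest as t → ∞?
Eigenvalues: λₙ = 2.5n²π²/1² - 32.
First three modes:
  n=1: λ₁ = 2.5π² - 32 ≈ -7.326
  n=2: λ₂ = 10π² - 32 ≈ 66.696
  n=3: λ₃ = 22.5π² - 32 ≈ 190.066
Since 2.5π² ≈ 24.674 < 32, λ₁ < 0.
The n=1 mode grows fastest (−λₙ is largest for n=1) → dominates.
Asymptotic: v ~ c₁ sin(πx/1) e^{7.326t} (exponential growth at rate −λ₁ ≈ 7.326).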